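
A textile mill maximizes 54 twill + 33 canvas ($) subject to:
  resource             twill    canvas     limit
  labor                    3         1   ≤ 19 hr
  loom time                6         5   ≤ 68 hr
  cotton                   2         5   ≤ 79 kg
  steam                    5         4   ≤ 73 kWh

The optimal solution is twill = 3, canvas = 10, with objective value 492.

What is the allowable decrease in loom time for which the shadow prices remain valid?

Binding constraints: labor, loom time. The basis is B = [[3,1],[6,5]] with det 9.
Per unit decrease in loom time, x* moves by d = (0.1111, -0.3333).
The basis stays optimal until canvas reaches 0; allowable decrease = 30 hr.

30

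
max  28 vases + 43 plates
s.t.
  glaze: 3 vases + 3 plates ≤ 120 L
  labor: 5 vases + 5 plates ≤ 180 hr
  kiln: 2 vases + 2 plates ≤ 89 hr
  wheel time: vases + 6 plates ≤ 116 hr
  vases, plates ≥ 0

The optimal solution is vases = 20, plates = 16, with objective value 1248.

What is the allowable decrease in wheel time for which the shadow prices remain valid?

80

Binding constraints: labor, wheel time. The basis is B = [[5,5],[1,6]] with det 25.
Per unit decrease in wheel time, x* moves by d = (0.2, -0.2).
The basis stays optimal until plates reaches 0; allowable decrease = 80 hr.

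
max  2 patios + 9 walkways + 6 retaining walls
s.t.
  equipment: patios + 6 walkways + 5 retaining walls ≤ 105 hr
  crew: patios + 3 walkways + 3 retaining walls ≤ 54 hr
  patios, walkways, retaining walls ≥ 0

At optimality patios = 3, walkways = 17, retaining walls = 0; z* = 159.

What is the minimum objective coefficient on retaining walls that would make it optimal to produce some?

Both equipment and crew are binding at x*.
The binding rows give the dual system: 1·y_equipment + 1·y_crew = 2 and 6·y_equipment + 3·y_crew = 9.
Solving: y_equipment = 1, y_crew = 1.
retaining walls enters the basis when its profit ≥ yᵀa₃ = 1·5 + 1·3 = 8.

8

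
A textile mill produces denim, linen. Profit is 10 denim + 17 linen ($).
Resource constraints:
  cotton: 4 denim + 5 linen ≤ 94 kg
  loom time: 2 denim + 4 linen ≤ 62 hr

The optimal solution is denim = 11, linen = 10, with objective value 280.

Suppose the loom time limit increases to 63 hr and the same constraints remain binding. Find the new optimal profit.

Check each constraint at x*: cotton 94/94 (tight); loom time 62/62 (tight).
Dual feasibility on the basic columns requires 4·y_cotton + 2·y_loom time = 10, 5·y_cotton + 4·y_loom time = 17.
→ y_cotton = 1 and y_loom time = 3.
Δz = y_loom time·Δb = 3 × (1) = 3, so new z* = 280 + 3 = 283.

283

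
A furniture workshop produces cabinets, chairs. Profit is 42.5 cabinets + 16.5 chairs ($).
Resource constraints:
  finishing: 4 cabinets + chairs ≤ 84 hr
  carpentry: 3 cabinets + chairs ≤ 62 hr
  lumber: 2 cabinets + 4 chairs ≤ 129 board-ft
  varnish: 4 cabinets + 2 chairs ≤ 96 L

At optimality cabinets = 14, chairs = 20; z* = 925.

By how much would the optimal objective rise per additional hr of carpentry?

Check each constraint at x*: finishing 76/84 (slack 8); carpentry 62/62 (tight); lumber 108/129 (slack 21); varnish 96/96 (tight).
Slack constraints have shadow price 0 (complementary slackness).
From A_Bᵀ y = c: 3·y_carpentry + 4·y_varnish = 42.5; 1·y_carpentry + 2·y_varnish = 16.5.
→ y_carpentry = 9.5 and y_varnish = 3.5.
Shadow price of carpentry = 9.5.

9.5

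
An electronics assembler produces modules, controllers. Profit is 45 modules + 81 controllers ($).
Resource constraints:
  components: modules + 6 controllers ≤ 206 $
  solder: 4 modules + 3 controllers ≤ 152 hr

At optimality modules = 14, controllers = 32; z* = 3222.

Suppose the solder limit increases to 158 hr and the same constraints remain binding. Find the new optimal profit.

3276

Check each constraint at x*: components 206/206 (tight); solder 152/152 (tight).
The binding rows give the dual system: 1·y_components + 4·y_solder = 45 and 6·y_components + 3·y_solder = 81.
This yields shadow prices y_components = 9, y_solder = 9.
Δz = y_solder·Δb = 9 × (6) = 54, so new z* = 3222 + 54 = 3276.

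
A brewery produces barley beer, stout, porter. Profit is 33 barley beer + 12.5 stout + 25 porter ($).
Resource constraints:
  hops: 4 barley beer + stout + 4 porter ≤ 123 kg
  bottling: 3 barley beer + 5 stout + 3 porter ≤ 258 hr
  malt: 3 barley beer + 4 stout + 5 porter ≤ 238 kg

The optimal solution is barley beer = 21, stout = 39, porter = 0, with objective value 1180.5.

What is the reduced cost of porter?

-8

Check each constraint at x*: hops 123/123 (tight); bottling 258/258 (tight); malt 219/238 (slack 19).
By complementary slackness, y = 0 for the non-binding constraint.
From A_Bᵀ y = c: 4·y_hops + 3·y_bottling = 33; 1·y_hops + 5·y_bottling = 12.5.
Solving: y_hops = 7.5, y_bottling = 1.
Reduced cost of porter: c₃ − yᵀa₃ = 25 − (7.5·4 + 1·3) = 25 − 33 = -8.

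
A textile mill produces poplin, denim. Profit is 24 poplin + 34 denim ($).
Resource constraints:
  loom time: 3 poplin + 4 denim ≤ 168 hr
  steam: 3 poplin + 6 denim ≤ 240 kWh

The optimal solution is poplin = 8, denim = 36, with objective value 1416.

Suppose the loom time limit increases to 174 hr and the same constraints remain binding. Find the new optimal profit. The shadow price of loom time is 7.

Δb = 6, so new z* = 1416 + (7)·(6) = 1416 + 42 = 1458.

1458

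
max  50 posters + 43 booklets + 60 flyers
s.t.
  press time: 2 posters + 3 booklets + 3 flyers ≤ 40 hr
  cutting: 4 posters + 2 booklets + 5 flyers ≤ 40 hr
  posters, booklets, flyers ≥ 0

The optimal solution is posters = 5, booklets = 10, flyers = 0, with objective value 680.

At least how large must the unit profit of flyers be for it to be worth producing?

67

At the optimum: press time uses 40 of 40 (binding); cutting uses 40 of 40 (binding).
Dual feasibility on the basic columns requires 2·y_press time + 4·y_cutting = 50, 3·y_press time + 2·y_cutting = 43.
Solving: y_press time = 9, y_cutting = 8.
flyers enters the basis when its profit ≥ yᵀa₃ = 9·3 + 8·5 = 67.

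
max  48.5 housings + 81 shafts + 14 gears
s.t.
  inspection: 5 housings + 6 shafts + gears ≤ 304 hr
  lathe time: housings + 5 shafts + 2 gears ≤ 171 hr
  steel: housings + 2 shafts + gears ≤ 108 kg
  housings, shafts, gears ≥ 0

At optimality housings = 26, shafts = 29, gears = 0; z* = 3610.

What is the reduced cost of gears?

-6.5

Binding: inspection and lathe time. Non-binding: steel (24 unused).
Slack constraints have shadow price 0 (complementary slackness).
The binding rows give the dual system: 5·y_inspection + 1·y_lathe time = 48.5 and 6·y_inspection + 5·y_lathe time = 81.
→ y_inspection = 8.5 and y_lathe time = 6.
Reduced cost of gears: c₃ − yᵀa₃ = 14 − (8.5·1 + 6·2) = 14 − 20.5 = -6.5.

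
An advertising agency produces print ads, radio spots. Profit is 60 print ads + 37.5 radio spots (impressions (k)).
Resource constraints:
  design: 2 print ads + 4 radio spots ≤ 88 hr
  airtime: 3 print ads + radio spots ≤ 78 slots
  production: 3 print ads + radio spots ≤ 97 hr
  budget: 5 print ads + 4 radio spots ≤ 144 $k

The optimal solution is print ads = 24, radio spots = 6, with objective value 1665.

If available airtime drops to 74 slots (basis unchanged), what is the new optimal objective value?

At the optimum: design uses 72 of 88 (slack = 16); airtime uses 78 of 78 (binding); production uses 78 of 97 (slack = 19); budget uses 144 of 144 (binding).
Since design, production are not tight, their duals are 0.
The binding rows give the dual system: 3·y_airtime + 5·y_budget = 60 and 1·y_airtime + 4·y_budget = 37.5.
Solving: y_airtime = 7.5, y_budget = 7.5.
Δz = y_airtime·Δb = 7.5 × (-4) = -30, so new z* = 1665 − 30 = 1635.

1635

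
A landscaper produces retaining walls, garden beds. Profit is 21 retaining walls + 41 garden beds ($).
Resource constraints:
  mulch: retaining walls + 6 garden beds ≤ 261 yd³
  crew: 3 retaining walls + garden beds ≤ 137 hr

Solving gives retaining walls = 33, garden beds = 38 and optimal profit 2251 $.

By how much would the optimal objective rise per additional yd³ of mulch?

6

At the optimum: mulch uses 261 of 261 (binding); crew uses 137 of 137 (binding).
The binding rows give the dual system: 1·y_mulch + 3·y_crew = 21 and 6·y_mulch + 1·y_crew = 41.
This yields shadow prices y_mulch = 6, y_crew = 5.
Shadow price of mulch = 6.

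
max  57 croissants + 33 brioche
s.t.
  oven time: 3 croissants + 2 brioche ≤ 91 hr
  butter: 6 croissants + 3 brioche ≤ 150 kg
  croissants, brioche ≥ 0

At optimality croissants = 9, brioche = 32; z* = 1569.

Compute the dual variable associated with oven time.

At the optimum: oven time uses 91 of 91 (binding); butter uses 150 of 150 (binding).
The binding rows give the dual system: 3·y_oven time + 6·y_butter = 57 and 2·y_oven time + 3·y_butter = 33.
→ y_oven time = 9 and y_butter = 5.
Shadow price of oven time = 9.

9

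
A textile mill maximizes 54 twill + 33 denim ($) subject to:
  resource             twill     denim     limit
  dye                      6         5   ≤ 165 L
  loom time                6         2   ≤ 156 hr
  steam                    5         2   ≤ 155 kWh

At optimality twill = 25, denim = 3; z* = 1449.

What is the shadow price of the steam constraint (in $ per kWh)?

0

Check each constraint at x*: dye 165/165 (tight); loom time 156/156 (tight); steam 131/155 (slack 24).
Slack constraints have shadow price 0 (complementary slackness).
From A_Bᵀ y = c: 6·y_dye + 6·y_loom time = 54; 5·y_dye + 2·y_loom time = 33.
→ y_dye = 5 and y_loom time = 4.
Shadow price of steam = 0.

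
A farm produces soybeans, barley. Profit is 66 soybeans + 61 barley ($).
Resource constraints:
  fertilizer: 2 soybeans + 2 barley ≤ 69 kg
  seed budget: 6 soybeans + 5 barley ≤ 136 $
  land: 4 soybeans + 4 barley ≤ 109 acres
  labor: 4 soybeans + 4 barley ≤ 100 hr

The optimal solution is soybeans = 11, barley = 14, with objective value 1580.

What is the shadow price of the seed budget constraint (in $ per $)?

5

Check each constraint at x*: fertilizer 50/69 (slack 19); seed budget 136/136 (tight); land 100/109 (slack 9); labor 100/100 (tight).
By complementary slackness, y = 0 for the non-binding constraints.
From A_Bᵀ y = c: 6·y_seed budget + 4·y_labor = 66; 5·y_seed budget + 4·y_labor = 61.
This yields shadow prices y_seed budget = 5, y_labor = 9.
Shadow price of seed budget = 5.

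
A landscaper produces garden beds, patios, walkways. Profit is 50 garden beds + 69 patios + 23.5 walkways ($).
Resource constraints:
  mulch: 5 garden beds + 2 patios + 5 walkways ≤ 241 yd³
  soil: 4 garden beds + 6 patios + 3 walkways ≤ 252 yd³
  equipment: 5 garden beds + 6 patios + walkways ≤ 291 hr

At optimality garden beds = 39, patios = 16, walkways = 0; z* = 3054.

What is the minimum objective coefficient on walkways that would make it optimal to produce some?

26.5

Binding: soil and equipment. Non-binding: mulch (14 unused).
Since mulch is not tight, its dual is 0.
Dual feasibility on the basic columns requires 4·y_soil + 5·y_equipment = 50, 6·y_soil + 6·y_equipment = 69.
This yields shadow prices y_soil = 7.5, y_equipment = 4.
walkways enters the basis when its profit ≥ yᵀa₃ = 7.5·3 + 4·1 = 26.5.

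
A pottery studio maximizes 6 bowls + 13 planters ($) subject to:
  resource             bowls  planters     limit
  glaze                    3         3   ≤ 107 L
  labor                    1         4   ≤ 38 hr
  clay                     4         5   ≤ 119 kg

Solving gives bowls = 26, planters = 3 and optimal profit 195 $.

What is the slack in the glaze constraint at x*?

glaze used = 3·26 + 3·3 = 87; slack = 107 − 87 = 20.

20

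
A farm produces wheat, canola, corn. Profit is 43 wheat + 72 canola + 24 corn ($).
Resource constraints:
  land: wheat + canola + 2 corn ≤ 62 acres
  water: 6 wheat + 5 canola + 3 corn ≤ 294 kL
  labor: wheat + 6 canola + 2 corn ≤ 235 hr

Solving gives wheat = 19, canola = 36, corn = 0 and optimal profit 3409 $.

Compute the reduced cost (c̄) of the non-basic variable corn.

-8

At the optimum: land uses 55 of 62 (slack = 7); water uses 294 of 294 (binding); labor uses 235 of 235 (binding).
Slack constraints have shadow price 0 (complementary slackness).
Dual feasibility on the basic columns requires 6·y_water + 1·y_labor = 43, 5·y_water + 6·y_labor = 72.
This yields shadow prices y_water = 6, y_labor = 7.
Reduced cost of corn: c₃ − yᵀa₃ = 24 − (6·3 + 7·2) = 24 − 32 = -8.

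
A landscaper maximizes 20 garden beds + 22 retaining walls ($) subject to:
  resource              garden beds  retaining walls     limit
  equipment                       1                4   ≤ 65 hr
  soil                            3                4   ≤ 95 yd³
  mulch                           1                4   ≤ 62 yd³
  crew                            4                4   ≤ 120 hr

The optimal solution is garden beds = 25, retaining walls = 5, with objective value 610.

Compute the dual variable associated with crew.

3.5

Check each constraint at x*: equipment 45/65 (slack 20); soil 95/95 (tight); mulch 45/62 (slack 17); crew 120/120 (tight).
By complementary slackness, y = 0 for the non-binding constraints.
The binding rows give the dual system: 3·y_soil + 4·y_crew = 20 and 4·y_soil + 4·y_crew = 22.
This yields shadow prices y_soil = 2, y_crew = 3.5.
Shadow price of crew = 3.5.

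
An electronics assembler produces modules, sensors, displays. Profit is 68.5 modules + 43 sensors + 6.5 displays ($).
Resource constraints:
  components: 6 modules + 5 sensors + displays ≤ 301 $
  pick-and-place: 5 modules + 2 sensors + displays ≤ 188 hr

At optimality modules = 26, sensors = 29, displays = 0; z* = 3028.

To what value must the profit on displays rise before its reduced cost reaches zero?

Both components and pick-and-place are binding at x*.
Dual feasibility on the basic columns requires 6·y_components + 5·y_pick-and-place = 68.5, 5·y_components + 2·y_pick-and-place = 43.
Solving: y_components = 6, y_pick-and-place = 6.5.
displays enters the basis when its profit ≥ yᵀa₃ = 6·1 + 6.5·1 = 12.5.

12.5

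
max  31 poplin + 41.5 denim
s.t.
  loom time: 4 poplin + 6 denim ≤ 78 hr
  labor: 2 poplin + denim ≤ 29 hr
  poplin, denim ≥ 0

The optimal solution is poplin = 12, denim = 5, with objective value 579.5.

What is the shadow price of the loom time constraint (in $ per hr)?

6.5

At the optimum: loom time uses 78 of 78 (binding); labor uses 29 of 29 (binding).
Dual feasibility on the basic columns requires 4·y_loom time + 2·y_labor = 31, 6·y_loom time + 1·y_labor = 41.5.
Solving: y_loom time = 6.5, y_labor = 2.5.
Shadow price of loom time = 6.5.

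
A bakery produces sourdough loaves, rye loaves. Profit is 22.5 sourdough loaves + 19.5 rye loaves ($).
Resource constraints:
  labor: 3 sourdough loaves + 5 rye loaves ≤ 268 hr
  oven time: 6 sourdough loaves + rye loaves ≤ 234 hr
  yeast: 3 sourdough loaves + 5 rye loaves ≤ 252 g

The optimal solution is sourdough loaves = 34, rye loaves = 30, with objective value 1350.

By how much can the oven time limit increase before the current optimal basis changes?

270

Binding constraints: oven time, yeast. The basis is B = [[6,1],[3,5]] with det 27.
Per unit increase in oven time, x* moves by d = (0.1852, -0.1111).
The basis stays optimal until rye loaves reaches 0; allowable increase = 270 hr.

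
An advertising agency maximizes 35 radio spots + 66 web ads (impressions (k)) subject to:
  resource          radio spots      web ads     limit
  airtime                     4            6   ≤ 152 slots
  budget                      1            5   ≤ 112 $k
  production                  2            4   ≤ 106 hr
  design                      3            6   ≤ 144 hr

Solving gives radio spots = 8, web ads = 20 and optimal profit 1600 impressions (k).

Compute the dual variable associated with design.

At the optimum: airtime uses 152 of 152 (binding); budget uses 108 of 112 (slack = 4); production uses 96 of 106 (slack = 10); design uses 144 of 144 (binding).
Slack constraints have shadow price 0 (complementary slackness).
From A_Bᵀ y = c: 4·y_airtime + 3·y_design = 35; 6·y_airtime + 6·y_design = 66.
Solving: y_airtime = 2, y_design = 9.
Shadow price of design = 9.

9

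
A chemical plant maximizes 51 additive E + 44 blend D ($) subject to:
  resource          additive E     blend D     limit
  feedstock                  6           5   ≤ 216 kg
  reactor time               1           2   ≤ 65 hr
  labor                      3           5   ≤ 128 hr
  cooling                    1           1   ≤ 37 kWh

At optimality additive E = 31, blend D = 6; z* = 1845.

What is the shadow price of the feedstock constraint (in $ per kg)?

7

Check each constraint at x*: feedstock 216/216 (tight); reactor time 43/65 (slack 22); labor 123/128 (slack 5); cooling 37/37 (tight).
By complementary slackness, y = 0 for the non-binding constraints.
The binding rows give the dual system: 6·y_feedstock + 1·y_cooling = 51 and 5·y_feedstock + 1·y_cooling = 44.
This yields shadow prices y_feedstock = 7, y_cooling = 9.
Shadow price of feedstock = 7.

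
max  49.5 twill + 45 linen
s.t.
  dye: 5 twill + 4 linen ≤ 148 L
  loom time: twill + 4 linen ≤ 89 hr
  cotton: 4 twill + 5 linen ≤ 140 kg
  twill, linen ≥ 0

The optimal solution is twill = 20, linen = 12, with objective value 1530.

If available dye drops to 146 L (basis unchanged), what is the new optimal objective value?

Check each constraint at x*: dye 148/148 (tight); loom time 68/89 (slack 21); cotton 140/140 (tight).
Since loom time is not tight, its dual is 0.
The binding rows give the dual system: 5·y_dye + 4·y_cotton = 49.5 and 4·y_dye + 5·y_cotton = 45.
Solving: y_dye = 7.5, y_cotton = 3.
Δz = y_dye·Δb = 7.5 × (-2) = -15, so new z* = 1530 − 15 = 1515.

1515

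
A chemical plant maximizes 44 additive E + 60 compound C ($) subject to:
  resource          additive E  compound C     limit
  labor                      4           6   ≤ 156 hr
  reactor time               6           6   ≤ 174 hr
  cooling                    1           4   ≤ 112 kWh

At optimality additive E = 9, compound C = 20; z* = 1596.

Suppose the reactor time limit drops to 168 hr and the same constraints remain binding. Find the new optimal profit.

Check each constraint at x*: labor 156/156 (tight); reactor time 174/174 (tight); cooling 89/112 (slack 23).
Slack constraints have shadow price 0 (complementary slackness).
Dual feasibility on the basic columns requires 4·y_labor + 6·y_reactor time = 44, 6·y_labor + 6·y_reactor time = 60.
→ y_labor = 8 and y_reactor time = 2.
Δz = y_reactor time·Δb = 2 × (-6) = -12, so new z* = 1596 − 12 = 1584.

1584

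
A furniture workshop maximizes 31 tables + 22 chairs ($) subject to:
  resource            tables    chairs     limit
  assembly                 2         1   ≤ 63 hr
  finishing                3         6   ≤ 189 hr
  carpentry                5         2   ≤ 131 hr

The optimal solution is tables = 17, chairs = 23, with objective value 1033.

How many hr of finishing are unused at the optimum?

0

finishing used = 3·17 + 6·23 = 189; slack = 189 − 189 = 0.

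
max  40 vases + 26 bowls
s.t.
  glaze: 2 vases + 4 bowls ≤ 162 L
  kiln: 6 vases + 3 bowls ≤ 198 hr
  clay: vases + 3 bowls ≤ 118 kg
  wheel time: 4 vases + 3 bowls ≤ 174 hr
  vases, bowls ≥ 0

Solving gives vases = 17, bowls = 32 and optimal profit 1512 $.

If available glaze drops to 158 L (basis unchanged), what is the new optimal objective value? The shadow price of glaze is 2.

1504

Δb = -4, so new z* = 1512 + (2)·(-4) = 1512 − 8 = 1504.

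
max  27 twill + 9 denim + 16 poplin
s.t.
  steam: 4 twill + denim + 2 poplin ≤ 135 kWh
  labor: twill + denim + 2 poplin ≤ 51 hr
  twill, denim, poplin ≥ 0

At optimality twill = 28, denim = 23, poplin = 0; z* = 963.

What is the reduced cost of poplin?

-2

At the optimum: steam uses 135 of 135 (binding); labor uses 51 of 51 (binding).
Dual feasibility on the basic columns requires 4·y_steam + 1·y_labor = 27, 1·y_steam + 1·y_labor = 9.
→ y_steam = 6 and y_labor = 3.
Reduced cost of poplin: c₃ − yᵀa₃ = 16 − (6·2 + 3·2) = 16 − 18 = -2.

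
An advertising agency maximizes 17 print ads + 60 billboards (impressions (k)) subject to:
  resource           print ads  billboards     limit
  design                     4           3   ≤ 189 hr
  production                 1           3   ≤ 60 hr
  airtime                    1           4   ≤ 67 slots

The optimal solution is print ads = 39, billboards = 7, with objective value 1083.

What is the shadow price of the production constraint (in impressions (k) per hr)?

8

At the optimum: design uses 177 of 189 (slack = 12); production uses 60 of 60 (binding); airtime uses 67 of 67 (binding).
Slack constraints have shadow price 0 (complementary slackness).
Dual feasibility on the basic columns requires 1·y_production + 1·y_airtime = 17, 3·y_production + 4·y_airtime = 60.
→ y_production = 8 and y_airtime = 9.
Shadow price of production = 8.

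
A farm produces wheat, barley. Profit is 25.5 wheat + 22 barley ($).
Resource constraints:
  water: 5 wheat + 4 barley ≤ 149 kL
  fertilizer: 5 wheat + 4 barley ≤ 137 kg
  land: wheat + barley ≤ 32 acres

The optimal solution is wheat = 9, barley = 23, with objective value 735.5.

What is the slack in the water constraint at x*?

12

water used = 5·9 + 4·23 = 137; slack = 149 − 137 = 12.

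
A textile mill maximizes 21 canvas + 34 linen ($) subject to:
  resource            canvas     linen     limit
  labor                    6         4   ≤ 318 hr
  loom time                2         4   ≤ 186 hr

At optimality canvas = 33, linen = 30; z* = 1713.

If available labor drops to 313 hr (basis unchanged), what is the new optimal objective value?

1708

At the optimum: labor uses 318 of 318 (binding); loom time uses 186 of 186 (binding).
The binding rows give the dual system: 6·y_labor + 2·y_loom time = 21 and 4·y_labor + 4·y_loom time = 34.
→ y_labor = 1 and y_loom time = 7.5.
Δz = y_labor·Δb = 1 × (-5) = -5, so new z* = 1713 − 5 = 1708.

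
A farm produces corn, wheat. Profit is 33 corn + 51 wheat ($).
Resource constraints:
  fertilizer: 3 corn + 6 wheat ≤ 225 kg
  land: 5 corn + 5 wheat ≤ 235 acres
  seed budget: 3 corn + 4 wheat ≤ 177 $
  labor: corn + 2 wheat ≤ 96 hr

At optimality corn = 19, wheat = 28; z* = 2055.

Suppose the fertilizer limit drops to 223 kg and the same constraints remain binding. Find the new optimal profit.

Binding: fertilizer and land. Non-binding: seed budget (8 unused), labor (21 unused).
Since seed budget, labor are not tight, their duals are 0.
The binding rows give the dual system: 3·y_fertilizer + 5·y_land = 33 and 6·y_fertilizer + 5·y_land = 51.
This yields shadow prices y_fertilizer = 6, y_land = 3.
Δz = y_fertilizer·Δb = 6 × (-2) = -12, so new z* = 2055 − 12 = 2043.

2043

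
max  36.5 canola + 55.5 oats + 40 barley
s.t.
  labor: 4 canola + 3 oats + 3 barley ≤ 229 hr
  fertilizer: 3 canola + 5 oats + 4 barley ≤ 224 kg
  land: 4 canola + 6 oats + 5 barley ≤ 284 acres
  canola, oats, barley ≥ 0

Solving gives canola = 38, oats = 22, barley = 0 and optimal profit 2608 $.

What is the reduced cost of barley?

-6

Binding: fertilizer and land. Non-binding: labor (11 unused).
By complementary slackness, y = 0 for the non-binding constraint.
The binding rows give the dual system: 3·y_fertilizer + 4·y_land = 36.5 and 5·y_fertilizer + 6·y_land = 55.5.
Solving: y_fertilizer = 1.5, y_land = 8.
Reduced cost of barley: c₃ − yᵀa₃ = 40 − (1.5·4 + 8·5) = 40 − 46 = -6.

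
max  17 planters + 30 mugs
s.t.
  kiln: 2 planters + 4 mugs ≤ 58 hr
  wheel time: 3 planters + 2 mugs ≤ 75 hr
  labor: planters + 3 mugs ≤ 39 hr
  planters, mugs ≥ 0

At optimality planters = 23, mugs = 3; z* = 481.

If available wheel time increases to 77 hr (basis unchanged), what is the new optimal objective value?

483

Binding: kiln and wheel time. Non-binding: labor (7 unused).
Slack constraints have shadow price 0 (complementary slackness).
From A_Bᵀ y = c: 2·y_kiln + 3·y_wheel time = 17; 4·y_kiln + 2·y_wheel time = 30.
This yields shadow prices y_kiln = 7, y_wheel time = 1.
Δz = y_wheel time·Δb = 1 × (2) = 2, so new z* = 481 + 2 = 483.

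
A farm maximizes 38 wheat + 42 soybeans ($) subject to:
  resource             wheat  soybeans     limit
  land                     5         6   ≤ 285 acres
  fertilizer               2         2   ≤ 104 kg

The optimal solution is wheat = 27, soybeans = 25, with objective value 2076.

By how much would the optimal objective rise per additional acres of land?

At the optimum: land uses 285 of 285 (binding); fertilizer uses 104 of 104 (binding).
Dual feasibility on the basic columns requires 5·y_land + 2·y_fertilizer = 38, 6·y_land + 2·y_fertilizer = 42.
Solving: y_land = 4, y_fertilizer = 9.
Shadow price of land = 4.

4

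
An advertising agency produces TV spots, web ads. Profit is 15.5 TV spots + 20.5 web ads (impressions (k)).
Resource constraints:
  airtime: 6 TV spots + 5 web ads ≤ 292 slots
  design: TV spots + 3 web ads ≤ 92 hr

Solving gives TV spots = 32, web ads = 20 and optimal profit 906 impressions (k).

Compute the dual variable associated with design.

At the optimum: airtime uses 292 of 292 (binding); design uses 92 of 92 (binding).
Dual feasibility on the basic columns requires 6·y_airtime + 1·y_design = 15.5, 5·y_airtime + 3·y_design = 20.5.
→ y_airtime = 2 and y_design = 3.5.
Shadow price of design = 3.5.

3.5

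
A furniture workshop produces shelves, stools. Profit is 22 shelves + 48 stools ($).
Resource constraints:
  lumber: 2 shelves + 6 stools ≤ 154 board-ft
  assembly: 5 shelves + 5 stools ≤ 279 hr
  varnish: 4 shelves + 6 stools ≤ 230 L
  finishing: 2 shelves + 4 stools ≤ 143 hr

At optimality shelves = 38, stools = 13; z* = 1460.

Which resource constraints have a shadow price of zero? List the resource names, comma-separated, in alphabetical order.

lumber: 154/154 (binding)
assembly: 255/279 (slack 24)
varnish: 230/230 (binding)
finishing: 128/143 (slack 15)
By complementary slackness, a constraint with positive slack has shadow price 0 → assembly, finishing.

assembly, finishing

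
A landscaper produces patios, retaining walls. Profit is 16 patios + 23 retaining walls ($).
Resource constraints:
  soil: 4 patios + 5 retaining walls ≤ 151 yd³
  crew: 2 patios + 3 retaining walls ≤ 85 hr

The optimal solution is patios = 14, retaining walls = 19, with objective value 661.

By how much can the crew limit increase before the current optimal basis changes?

Binding constraints: soil, crew. The basis is B = [[4,5],[2,3]] with det 2.
Per unit increase in crew, x* moves by d = (-2.5, 2).
The basis stays optimal until patios reaches 0; allowable increase = 5.6 hr.

5.6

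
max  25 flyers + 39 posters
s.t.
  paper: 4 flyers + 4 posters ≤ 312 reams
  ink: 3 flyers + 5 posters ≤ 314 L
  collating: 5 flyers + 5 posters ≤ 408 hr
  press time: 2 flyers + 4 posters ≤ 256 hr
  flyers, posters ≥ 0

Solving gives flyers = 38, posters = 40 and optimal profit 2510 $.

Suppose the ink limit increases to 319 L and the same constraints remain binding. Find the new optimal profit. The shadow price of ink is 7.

Δb = 5, so new z* = 2510 + (7)·(5) = 2510 + 35 = 2545.

2545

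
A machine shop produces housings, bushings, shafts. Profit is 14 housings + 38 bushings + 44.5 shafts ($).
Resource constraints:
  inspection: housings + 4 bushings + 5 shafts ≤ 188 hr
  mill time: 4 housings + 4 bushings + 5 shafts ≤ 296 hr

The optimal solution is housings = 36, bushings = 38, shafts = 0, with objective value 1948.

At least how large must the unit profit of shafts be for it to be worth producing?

47.5

Both inspection and mill time are binding at x*.
From A_Bᵀ y = c: 1·y_inspection + 4·y_mill time = 14; 4·y_inspection + 4·y_mill time = 38.
This yields shadow prices y_inspection = 8, y_mill time = 1.5.
shafts enters the basis when its profit ≥ yᵀa₃ = 8·5 + 1.5·5 = 47.5.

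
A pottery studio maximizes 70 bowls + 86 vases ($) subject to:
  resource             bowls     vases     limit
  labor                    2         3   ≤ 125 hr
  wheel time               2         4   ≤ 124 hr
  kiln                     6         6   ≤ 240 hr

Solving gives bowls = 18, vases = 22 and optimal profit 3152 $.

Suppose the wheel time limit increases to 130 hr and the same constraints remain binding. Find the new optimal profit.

3200

At the optimum: labor uses 102 of 125 (slack = 23); wheel time uses 124 of 124 (binding); kiln uses 240 of 240 (binding).
Since labor is not tight, its dual is 0.
From A_Bᵀ y = c: 2·y_wheel time + 6·y_kiln = 70; 4·y_wheel time + 6·y_kiln = 86.
→ y_wheel time = 8 and y_kiln = 9.
Δz = y_wheel time·Δb = 8 × (6) = 48, so new z* = 3152 + 48 = 3200.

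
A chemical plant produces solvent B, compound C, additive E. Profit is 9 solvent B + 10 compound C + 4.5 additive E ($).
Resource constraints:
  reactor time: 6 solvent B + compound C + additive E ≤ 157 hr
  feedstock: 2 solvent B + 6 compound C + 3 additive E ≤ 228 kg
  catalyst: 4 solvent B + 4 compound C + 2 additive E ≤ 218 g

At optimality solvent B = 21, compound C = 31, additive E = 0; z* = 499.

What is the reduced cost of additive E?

-1

Binding: reactor time and feedstock. Non-binding: catalyst (10 unused).
Slack constraints have shadow price 0 (complementary slackness).
Dual feasibility on the basic columns requires 6·y_reactor time + 2·y_feedstock = 9, 1·y_reactor time + 6·y_feedstock = 10.
→ y_reactor time = 1 and y_feedstock = 1.5.
Reduced cost of additive E: c₃ − yᵀa₃ = 4.5 − (1·1 + 1.5·3) = 4.5 − 5.5 = -1.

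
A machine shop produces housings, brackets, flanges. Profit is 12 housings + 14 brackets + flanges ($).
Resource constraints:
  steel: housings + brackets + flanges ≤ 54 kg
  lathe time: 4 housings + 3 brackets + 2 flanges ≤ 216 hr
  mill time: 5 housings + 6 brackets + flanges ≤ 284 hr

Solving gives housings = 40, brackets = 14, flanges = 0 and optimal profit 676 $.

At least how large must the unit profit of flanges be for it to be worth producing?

Binding: steel and mill time. Non-binding: lathe time (14 unused).
By complementary slackness, y = 0 for the non-binding constraint.
The binding rows give the dual system: 1·y_steel + 5·y_mill time = 12 and 1·y_steel + 6·y_mill time = 14.
→ y_steel = 2 and y_mill time = 2.
flanges enters the basis when its profit ≥ yᵀa₃ = 2·1 + 2·1 = 4.

4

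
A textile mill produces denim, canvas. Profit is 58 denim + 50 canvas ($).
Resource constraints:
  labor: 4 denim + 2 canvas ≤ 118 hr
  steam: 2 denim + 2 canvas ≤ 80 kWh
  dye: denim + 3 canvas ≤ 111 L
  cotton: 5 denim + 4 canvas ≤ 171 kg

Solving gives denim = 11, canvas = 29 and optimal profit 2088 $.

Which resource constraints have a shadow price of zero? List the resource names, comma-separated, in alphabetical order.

labor: 102/118 (slack 16)
steam: 80/80 (binding)
dye: 98/111 (slack 13)
cotton: 171/171 (binding)
By complementary slackness, a constraint with positive slack has shadow price 0 → dye, labor.

dye, labor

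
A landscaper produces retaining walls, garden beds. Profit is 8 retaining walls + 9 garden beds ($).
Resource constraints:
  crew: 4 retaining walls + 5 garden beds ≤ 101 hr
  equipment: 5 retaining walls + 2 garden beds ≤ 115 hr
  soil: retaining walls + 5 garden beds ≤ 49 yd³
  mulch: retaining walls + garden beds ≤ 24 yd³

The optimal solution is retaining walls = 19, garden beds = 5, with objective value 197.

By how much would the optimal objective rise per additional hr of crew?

1

Check each constraint at x*: crew 101/101 (tight); equipment 105/115 (slack 10); soil 44/49 (slack 5); mulch 24/24 (tight).
Since equipment, soil are not tight, their duals are 0.
From A_Bᵀ y = c: 4·y_crew + 1·y_mulch = 8; 5·y_crew + 1·y_mulch = 9.
→ y_crew = 1 and y_mulch = 4.
Shadow price of crew = 1.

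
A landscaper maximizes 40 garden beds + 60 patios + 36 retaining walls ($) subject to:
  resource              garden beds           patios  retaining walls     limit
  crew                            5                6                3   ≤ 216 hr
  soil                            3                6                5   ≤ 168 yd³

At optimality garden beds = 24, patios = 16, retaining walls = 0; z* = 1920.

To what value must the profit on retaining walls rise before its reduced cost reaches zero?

At the optimum: crew uses 216 of 216 (binding); soil uses 168 of 168 (binding).
Dual feasibility on the basic columns requires 5·y_crew + 3·y_soil = 40, 6·y_crew + 6·y_soil = 60.
This yields shadow prices y_crew = 5, y_soil = 5.
retaining walls enters the basis when its profit ≥ yᵀa₃ = 5·3 + 5·5 = 40.

40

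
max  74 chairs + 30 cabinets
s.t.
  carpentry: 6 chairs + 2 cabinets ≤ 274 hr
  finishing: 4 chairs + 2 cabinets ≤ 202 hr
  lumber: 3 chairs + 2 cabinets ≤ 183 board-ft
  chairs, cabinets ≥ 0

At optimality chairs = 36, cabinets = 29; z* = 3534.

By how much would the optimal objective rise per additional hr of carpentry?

Check each constraint at x*: carpentry 274/274 (tight); finishing 202/202 (tight); lumber 166/183 (slack 17).
Since lumber is not tight, its dual is 0.
Dual feasibility on the basic columns requires 6·y_carpentry + 4·y_finishing = 74, 2·y_carpentry + 2·y_finishing = 30.
This yields shadow prices y_carpentry = 7, y_finishing = 8.
Shadow price of carpentry = 7.

7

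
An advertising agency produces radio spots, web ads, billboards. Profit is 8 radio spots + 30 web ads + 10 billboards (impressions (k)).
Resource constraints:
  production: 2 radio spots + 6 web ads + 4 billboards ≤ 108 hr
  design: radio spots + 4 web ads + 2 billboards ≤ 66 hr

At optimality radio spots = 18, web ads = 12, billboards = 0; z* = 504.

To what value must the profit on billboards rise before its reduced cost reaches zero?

At the optimum: production uses 108 of 108 (binding); design uses 66 of 66 (binding).
From A_Bᵀ y = c: 2·y_production + 1·y_design = 8; 6·y_production + 4·y_design = 30.
Solving: y_production = 1, y_design = 6.
billboards enters the basis when its profit ≥ yᵀa₃ = 1·4 + 6·2 = 16.

16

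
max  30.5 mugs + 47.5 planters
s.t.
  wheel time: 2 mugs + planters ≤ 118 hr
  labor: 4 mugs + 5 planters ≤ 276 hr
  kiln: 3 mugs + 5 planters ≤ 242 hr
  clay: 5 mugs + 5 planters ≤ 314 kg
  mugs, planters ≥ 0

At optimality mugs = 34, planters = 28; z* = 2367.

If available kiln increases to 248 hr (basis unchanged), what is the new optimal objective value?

2412

Check each constraint at x*: wheel time 96/118 (slack 22); labor 276/276 (tight); kiln 242/242 (tight); clay 310/314 (slack 4).
Since wheel time, clay are not tight, their duals are 0.
The binding rows give the dual system: 4·y_labor + 3·y_kiln = 30.5 and 5·y_labor + 5·y_kiln = 47.5.
Solving: y_labor = 2, y_kiln = 7.5.
Δz = y_kiln·Δb = 7.5 × (6) = 45, so new z* = 2367 + 45 = 2412.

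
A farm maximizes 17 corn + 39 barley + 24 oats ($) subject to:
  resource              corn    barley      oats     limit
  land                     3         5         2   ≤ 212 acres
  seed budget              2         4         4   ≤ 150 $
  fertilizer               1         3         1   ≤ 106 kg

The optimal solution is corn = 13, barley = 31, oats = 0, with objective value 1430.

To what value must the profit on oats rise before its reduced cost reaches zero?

29

At the optimum: land uses 194 of 212 (slack = 18); seed budget uses 150 of 150 (binding); fertilizer uses 106 of 106 (binding).
Slack constraints have shadow price 0 (complementary slackness).
The binding rows give the dual system: 2·y_seed budget + 1·y_fertilizer = 17 and 4·y_seed budget + 3·y_fertilizer = 39.
Solving: y_seed budget = 6, y_fertilizer = 5.
oats enters the basis when its profit ≥ yᵀa₃ = 6·4 + 5·1 = 29.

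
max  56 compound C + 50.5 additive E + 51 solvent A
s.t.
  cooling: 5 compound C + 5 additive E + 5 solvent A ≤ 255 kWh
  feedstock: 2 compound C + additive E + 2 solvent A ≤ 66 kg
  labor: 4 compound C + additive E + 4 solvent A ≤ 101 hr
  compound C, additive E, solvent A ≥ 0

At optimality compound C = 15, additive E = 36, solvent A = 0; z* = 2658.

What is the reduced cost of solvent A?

Binding: cooling and feedstock. Non-binding: labor (5 unused).
Since labor is not tight, its dual is 0.
The binding rows give the dual system: 5·y_cooling + 2·y_feedstock = 56 and 5·y_cooling + 1·y_feedstock = 50.5.
→ y_cooling = 9 and y_feedstock = 5.5.
Reduced cost of solvent A: c₃ − yᵀa₃ = 51 − (9·5 + 5.5·2) = 51 − 56 = -5.

-5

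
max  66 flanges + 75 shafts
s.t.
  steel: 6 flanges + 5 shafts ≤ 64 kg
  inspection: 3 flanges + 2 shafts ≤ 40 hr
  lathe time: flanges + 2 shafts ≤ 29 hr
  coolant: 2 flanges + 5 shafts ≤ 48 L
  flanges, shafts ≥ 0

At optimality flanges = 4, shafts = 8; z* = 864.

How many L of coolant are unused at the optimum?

0

coolant used = 2·4 + 5·8 = 48; slack = 48 − 48 = 0.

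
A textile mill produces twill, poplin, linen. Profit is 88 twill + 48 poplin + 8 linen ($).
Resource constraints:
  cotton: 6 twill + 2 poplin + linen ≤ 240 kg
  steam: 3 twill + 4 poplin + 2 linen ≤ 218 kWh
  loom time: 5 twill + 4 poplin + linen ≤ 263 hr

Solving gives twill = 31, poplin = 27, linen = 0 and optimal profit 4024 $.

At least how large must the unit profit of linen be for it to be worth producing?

Check each constraint at x*: cotton 240/240 (tight); steam 201/218 (slack 17); loom time 263/263 (tight).
Since steam is not tight, its dual is 0.
The binding rows give the dual system: 6·y_cotton + 5·y_loom time = 88 and 2·y_cotton + 4·y_loom time = 48.
This yields shadow prices y_cotton = 8, y_loom time = 8.
linen enters the basis when its profit ≥ yᵀa₃ = 8·1 + 8·1 = 16.

16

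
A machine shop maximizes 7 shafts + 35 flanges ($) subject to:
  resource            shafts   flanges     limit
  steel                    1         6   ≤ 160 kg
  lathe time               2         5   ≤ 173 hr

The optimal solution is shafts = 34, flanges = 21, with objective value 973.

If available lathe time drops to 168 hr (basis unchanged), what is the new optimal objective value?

At the optimum: steel uses 160 of 160 (binding); lathe time uses 173 of 173 (binding).
The binding rows give the dual system: 1·y_steel + 2·y_lathe time = 7 and 6·y_steel + 5·y_lathe time = 35.
→ y_steel = 5 and y_lathe time = 1.
Δz = y_lathe time·Δb = 1 × (-5) = -5, so new z* = 973 − 5 = 968.

968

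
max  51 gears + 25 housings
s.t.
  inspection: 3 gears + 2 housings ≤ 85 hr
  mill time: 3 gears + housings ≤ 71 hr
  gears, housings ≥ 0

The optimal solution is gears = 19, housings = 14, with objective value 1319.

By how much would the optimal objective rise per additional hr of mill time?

At the optimum: inspection uses 85 of 85 (binding); mill time uses 71 of 71 (binding).
The binding rows give the dual system: 3·y_inspection + 3·y_mill time = 51 and 2·y_inspection + 1·y_mill time = 25.
This yields shadow prices y_inspection = 8, y_mill time = 9.
Shadow price of mill time = 9.

9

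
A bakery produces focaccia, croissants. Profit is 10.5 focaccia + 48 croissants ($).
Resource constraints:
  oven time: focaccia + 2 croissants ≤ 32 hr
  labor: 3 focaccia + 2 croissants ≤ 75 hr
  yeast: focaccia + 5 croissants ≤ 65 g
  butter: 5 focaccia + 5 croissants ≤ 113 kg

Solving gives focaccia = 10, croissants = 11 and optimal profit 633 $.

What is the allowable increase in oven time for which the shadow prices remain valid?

Binding constraints: oven time, yeast. The basis is B = [[1,2],[1,5]] with det 3.
Per unit increase in oven time, x* moves by d = (1.6667, -0.3333).
The basis stays optimal until butter becomes binding; allowable increase = 1.2 hr.

1.2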